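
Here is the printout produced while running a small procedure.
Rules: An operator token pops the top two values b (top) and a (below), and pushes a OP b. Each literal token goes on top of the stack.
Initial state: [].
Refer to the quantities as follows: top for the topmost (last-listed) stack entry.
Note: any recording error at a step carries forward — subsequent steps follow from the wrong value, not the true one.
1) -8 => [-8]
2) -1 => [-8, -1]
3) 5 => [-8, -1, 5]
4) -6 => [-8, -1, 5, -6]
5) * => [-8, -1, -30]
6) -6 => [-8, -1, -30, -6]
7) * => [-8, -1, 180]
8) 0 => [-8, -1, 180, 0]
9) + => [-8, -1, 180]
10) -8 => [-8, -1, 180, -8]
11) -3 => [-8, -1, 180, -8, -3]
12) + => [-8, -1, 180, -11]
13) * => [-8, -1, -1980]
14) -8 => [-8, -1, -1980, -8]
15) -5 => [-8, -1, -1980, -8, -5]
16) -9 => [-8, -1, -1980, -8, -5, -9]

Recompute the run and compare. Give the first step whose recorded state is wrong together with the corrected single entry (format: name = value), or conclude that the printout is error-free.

1. push -8: top = -8 (same as recorded)
2. push -1: top = -1 (no discrepancy)
3. push 5: top = 5 (exactly as logged)
4. push -6: top = -6 (checks out)
5. 5 * -6 = -30 (same as recorded)
6. push -6: top = -6 (agrees with the printout)
7. -30 * -6 = 180 (agrees with the printout)
8. push 0: top = 0 (same as recorded)
9. 180 + 0 = 180 (confirmed correct)
10. push -8: top = -8 (exactly as logged)
11. push -3: top = -3 (matches)
12. -8 + -3 = -11 (consistent with the printout)
13. 180 * -11 = -1980 (no discrepancy)
14. push -8: top = -8 (exactly as logged)
15. push -5: top = -5 (confirmed correct)
16. push -9: top = -9 (no discrepancy)
Every step is consistent.

no error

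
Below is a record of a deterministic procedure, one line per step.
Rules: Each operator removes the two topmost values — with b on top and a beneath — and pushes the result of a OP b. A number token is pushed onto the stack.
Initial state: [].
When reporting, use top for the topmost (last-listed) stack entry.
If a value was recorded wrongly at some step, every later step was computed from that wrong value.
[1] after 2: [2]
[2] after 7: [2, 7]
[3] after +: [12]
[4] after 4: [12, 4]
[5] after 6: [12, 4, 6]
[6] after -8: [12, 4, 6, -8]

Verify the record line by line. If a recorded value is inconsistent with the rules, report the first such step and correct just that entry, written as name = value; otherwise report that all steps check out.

Recomputing the run from the initial state:
step 1: [2]
step 2: [2, 7]
step 3: [9]
step 4: [9, 4]
step 5: [9, 4, 6]
step 6: [9, 4, 6, -8]
The first disagreement with the record is at step 3, where the value should be top = 9.

step 3, top = 9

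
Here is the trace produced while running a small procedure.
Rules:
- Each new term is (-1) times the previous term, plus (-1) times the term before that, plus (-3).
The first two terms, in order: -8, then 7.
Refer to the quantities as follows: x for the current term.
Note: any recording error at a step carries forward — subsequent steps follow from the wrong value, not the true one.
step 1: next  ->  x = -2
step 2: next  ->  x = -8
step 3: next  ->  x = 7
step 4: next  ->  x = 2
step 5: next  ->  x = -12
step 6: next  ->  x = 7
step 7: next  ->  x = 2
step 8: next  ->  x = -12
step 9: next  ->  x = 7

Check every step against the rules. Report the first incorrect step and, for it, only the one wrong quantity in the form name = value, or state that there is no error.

step 4, x = -2

Step 1: x = -1*(7) + (-1)*(-8) + (-3) = -2 — confirmed correct.
Step 2: x = -1*(-2) + (-1)*(7) + (-3) = -8 — same as recorded.
Step 3: x = -1*(-8) + (-1)*(-2) + (-3) = 7 — checks out.
Step 4: x = -1*(7) + (-1)*(-8) + (-3) = -2 — not what was recorded.
The audit stops at step 4: the recorded entry is wrong and should be x = -2.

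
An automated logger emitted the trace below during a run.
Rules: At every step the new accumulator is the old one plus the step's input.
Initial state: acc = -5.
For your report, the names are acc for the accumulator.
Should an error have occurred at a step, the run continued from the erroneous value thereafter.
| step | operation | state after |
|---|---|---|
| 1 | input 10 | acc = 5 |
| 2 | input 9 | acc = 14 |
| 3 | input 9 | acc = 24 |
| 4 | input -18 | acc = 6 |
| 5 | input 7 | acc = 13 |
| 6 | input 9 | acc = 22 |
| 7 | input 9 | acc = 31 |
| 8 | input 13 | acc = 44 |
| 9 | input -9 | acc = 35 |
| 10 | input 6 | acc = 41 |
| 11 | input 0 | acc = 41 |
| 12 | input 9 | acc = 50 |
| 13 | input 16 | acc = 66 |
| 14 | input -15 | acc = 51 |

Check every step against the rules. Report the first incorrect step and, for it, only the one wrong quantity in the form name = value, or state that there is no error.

step 3, acc = 23

step 1: acc = -5 + 10 = 5 -> no discrepancy
step 2: acc = 5 + 9 = 14 -> consistent with the trace
step 3: acc = 14 + 9 = 23 -> the trace disagrees here
First deviation found at step 3; the corrected entry is acc = 23.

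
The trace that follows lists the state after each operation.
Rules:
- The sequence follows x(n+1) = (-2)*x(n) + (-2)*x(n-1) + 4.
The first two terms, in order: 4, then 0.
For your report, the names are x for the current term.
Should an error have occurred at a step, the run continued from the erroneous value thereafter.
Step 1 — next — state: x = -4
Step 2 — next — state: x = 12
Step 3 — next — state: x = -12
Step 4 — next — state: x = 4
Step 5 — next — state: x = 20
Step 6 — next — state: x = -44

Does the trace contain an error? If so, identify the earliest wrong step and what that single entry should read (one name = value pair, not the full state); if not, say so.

no error

Recomputing the run from the initial state:
step 1: x = -4
step 2: x = 12
step 3: x = -12
step 4: x = 4
step 5: x = 20
step 6: x = -44
This matches the trace at every step.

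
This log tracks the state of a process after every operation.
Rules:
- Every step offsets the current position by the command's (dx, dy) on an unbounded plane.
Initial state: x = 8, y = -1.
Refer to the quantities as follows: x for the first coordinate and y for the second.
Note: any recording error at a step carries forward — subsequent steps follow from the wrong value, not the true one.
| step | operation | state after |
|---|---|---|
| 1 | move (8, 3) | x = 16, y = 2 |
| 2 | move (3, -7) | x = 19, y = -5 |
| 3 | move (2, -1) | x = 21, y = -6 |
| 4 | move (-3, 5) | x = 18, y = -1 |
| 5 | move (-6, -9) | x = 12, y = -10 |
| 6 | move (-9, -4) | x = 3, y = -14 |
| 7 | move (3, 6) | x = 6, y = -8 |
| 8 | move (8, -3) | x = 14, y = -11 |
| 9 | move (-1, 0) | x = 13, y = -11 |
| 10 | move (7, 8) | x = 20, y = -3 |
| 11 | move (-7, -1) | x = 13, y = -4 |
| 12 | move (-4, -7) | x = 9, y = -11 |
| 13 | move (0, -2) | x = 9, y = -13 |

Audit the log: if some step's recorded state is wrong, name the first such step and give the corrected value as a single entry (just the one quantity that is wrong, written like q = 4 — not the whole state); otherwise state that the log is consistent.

no error

Recomputing the run from the initial state:
step 1: x = 16, y = 2
step 2: x = 19, y = -5
step 3: x = 21, y = -6
step 4: x = 18, y = -1
step 5: x = 12, y = -10
step 6: x = 3, y = -14
step 7: x = 6, y = -8
step 8: x = 14, y = -11
step 9: x = 13, y = -11
step 10: x = 20, y = -3
step 11: x = 13, y = -4
step 12: x = 9, y = -11
step 13: x = 9, y = -13
This matches the log at every step.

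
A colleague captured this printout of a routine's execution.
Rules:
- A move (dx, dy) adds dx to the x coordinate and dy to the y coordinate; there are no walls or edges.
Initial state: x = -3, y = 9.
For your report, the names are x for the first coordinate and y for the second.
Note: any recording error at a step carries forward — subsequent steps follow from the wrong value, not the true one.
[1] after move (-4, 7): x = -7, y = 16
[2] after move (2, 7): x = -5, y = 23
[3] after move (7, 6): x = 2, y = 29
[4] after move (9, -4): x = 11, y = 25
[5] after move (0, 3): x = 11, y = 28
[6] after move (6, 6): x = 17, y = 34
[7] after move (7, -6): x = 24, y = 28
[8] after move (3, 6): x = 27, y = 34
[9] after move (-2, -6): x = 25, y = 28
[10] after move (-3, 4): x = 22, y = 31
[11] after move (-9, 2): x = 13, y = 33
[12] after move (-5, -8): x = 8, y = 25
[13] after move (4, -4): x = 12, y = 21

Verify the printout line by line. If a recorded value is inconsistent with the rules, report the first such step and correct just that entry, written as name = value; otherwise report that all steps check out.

step 10, y = 32

Recomputing the run from the initial state:
step 1: x = -7, y = 16
step 2: x = -5, y = 23
step 3: x = 2, y = 29
step 4: x = 11, y = 25
step 5: x = 11, y = 28
step 6: x = 17, y = 34
step 7: x = 24, y = 28
step 8: x = 27, y = 34
step 9: x = 25, y = 28
step 10: x = 22, y = 32
step 11: x = 13, y = 34
step 12: x = 8, y = 26
step 13: x = 12, y = 22
The first disagreement with the printout is at step 10, where the value should be y = 32.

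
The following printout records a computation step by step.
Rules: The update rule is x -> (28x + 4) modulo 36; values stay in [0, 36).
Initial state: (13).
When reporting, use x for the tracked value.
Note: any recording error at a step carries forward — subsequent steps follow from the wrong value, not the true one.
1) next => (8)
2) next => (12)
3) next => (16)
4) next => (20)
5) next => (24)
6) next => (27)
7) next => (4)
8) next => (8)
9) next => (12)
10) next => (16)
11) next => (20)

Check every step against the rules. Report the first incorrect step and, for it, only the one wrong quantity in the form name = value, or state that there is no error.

step 6, x = 28

step 1: x = (28*13 + 4) mod 36 = 8 -> exactly as logged
step 2: x = (28*8 + 4) mod 36 = 12 -> no discrepancy
step 3: x = (28*12 + 4) mod 36 = 16 -> matches
step 4: x = (28*16 + 4) mod 36 = 20 -> same as recorded
step 5: x = (28*20 + 4) mod 36 = 24 -> exactly as logged
step 6: x = (28*24 + 4) mod 36 = 28 -> this is not what the printout shows
First deviation found at step 6; the corrected entry is x = 28.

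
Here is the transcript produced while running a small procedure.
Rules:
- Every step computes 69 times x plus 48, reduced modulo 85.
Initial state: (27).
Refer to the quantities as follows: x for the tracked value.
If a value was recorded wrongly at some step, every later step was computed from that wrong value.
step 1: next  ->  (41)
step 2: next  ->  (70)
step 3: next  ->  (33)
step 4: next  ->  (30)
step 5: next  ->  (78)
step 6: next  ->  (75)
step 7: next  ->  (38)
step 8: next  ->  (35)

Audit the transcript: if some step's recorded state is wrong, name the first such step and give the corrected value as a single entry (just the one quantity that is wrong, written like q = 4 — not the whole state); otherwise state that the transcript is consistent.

step 2, x = 72

Recomputing the run from the initial state:
step 1: x = 41
step 2: x = 72
step 3: x = 1
step 4: x = 32
step 5: x = 46
step 6: x = 77
step 7: x = 6
step 8: x = 37
The first disagreement with the transcript is at step 2, where the value should be x = 72.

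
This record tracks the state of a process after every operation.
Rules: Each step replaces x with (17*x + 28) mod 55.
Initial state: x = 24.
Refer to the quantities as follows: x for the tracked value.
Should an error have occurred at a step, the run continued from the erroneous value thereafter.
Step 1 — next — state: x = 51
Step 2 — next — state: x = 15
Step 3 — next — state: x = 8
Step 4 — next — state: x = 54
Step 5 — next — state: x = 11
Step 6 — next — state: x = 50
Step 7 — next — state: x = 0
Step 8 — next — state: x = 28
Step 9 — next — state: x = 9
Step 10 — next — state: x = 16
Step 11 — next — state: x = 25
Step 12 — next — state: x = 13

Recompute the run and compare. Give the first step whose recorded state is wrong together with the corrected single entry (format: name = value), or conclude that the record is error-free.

Recomputing the run from the initial state:
step 1: x = 51
step 2: x = 15
step 3: x = 8
step 4: x = 54
step 5: x = 11
step 6: x = 50
step 7: x = 53
step 8: x = 49
step 9: x = 36
step 10: x = 35
step 11: x = 18
step 12: x = 4
The first disagreement with the record is at step 7, where the value should be x = 53.

step 7, x = 53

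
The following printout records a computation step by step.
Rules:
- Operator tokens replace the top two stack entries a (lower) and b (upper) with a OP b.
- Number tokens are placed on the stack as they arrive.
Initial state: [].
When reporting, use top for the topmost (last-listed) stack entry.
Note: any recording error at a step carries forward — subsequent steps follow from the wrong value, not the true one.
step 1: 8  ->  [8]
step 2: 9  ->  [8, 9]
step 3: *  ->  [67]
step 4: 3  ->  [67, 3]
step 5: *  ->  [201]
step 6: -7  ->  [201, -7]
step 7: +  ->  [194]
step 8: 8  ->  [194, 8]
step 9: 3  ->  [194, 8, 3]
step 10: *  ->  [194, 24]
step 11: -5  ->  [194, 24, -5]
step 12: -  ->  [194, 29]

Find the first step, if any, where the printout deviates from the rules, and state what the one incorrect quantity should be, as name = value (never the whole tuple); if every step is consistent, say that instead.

step 3, top = 72

1. push 8: top = 8 (verified)
2. push 9: top = 9 (same as recorded)
3. 8 * 9 = 72 (this is not what the printout shows)
So the first discrepancy is step 3, where the right value is top = 72.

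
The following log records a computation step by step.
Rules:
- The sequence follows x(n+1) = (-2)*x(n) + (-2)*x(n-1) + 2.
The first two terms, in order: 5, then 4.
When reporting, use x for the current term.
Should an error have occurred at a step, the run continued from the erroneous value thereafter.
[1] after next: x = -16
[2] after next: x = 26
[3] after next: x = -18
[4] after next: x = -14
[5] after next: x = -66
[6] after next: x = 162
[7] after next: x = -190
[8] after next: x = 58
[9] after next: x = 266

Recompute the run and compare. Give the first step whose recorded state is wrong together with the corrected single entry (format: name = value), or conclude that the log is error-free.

step 5, x = 66

Recomputing the run from the initial state:
step 1: x = -16
step 2: x = 26
step 3: x = -18
step 4: x = -14
step 5: x = 66
step 6: x = -102
step 7: x = 74
step 8: x = 58
step 9: x = -262
The first disagreement with the log is at step 5, where the value should be x = 66.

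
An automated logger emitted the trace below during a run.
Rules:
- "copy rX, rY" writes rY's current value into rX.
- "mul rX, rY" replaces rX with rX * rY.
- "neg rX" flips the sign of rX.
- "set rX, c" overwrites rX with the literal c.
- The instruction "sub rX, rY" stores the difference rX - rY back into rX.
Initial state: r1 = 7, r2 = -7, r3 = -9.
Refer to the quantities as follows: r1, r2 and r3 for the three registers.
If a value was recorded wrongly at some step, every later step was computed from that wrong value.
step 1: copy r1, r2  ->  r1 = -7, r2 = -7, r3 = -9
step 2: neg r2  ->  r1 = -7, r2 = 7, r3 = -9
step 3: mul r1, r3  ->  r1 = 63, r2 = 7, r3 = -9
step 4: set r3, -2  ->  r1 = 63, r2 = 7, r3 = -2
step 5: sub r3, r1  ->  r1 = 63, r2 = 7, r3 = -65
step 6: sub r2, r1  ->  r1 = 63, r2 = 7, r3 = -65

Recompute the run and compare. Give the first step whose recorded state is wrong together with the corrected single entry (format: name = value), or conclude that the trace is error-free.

step 1: r1 = -7 -> agrees with the trace
step 2: r2 = -(-7) = 7 -> checks out
step 3: r1 = -7 * -9 = 63 -> verified
step 4: r3 = -2 -> exactly as logged
step 5: r3 = -2 - 63 = -65 -> consistent with the trace
step 6: r2 = 7 - 63 = -56 -> the trace disagrees here
First deviation found at step 6; the corrected entry is r2 = -56.

step 6, r2 = -56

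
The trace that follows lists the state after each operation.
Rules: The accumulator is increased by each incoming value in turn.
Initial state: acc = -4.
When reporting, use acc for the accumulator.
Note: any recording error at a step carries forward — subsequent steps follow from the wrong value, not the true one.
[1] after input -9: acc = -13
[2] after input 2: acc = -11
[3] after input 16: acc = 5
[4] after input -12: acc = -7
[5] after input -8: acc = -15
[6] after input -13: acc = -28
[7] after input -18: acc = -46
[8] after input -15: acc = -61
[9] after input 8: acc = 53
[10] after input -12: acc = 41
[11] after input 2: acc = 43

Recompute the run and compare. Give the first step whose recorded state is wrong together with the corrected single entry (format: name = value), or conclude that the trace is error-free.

step 9, acc = -53

Step 1: acc = -4 + -9 = -13 — in agreement.
Step 2: acc = -13 + 2 = -11 — consistent with the trace.
Step 3: acc = -11 + 16 = 5 — no discrepancy.
Step 4: acc = 5 + -12 = -7 — in agreement.
Step 5: acc = -7 + -8 = -15 — matches.
Step 6: acc = -15 + -13 = -28 — same as recorded.
Step 7: acc = -28 + -18 = -46 — same as recorded.
Step 8: acc = -46 + -15 = -61 — matches.
Step 9: acc = -61 + 8 = -53 — the trace has a different value.
The earliest wrong entry is at step 9: it should read acc = -53.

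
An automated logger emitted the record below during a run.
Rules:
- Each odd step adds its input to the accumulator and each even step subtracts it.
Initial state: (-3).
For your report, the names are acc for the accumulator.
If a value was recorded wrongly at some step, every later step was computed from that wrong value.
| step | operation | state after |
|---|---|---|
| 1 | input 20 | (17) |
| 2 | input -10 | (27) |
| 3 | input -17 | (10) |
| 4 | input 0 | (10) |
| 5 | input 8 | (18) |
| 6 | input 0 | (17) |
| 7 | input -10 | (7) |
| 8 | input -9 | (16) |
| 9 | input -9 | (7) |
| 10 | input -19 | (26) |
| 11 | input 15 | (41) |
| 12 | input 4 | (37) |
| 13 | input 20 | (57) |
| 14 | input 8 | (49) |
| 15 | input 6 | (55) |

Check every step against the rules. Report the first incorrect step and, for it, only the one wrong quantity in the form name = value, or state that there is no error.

step 6, acc = 18

1. acc = -3 + 20 = 17 (agrees with the record)
2. acc = 17 - -10 = 27 (agrees with the record)
3. acc = 27 + -17 = 10 (agrees with the record)
4. acc = 10 - 0 = 10 (agrees with the record)
5. acc = 10 + 8 = 18 (checks out)
6. acc = 18 - 0 = 18 (the record has a different value)
The audit stops at step 6: the recorded entry is wrong and should be acc = 18.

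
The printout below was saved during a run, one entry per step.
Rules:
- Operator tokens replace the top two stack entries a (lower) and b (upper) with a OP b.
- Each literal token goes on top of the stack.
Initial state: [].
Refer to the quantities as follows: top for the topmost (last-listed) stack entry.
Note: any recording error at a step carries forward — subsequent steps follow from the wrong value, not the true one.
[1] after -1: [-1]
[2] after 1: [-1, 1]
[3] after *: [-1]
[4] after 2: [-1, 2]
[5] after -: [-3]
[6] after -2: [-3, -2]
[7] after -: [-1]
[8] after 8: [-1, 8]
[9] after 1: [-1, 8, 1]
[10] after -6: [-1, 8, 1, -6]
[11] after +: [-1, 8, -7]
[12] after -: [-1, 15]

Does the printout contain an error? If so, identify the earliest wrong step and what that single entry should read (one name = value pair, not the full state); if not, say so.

step 1: push -1: top = -1 -> consistent with the printout
step 2: push 1: top = 1 -> matches
step 3: -1 * 1 = -1 -> verified
step 4: push 2: top = 2 -> consistent with the printout
step 5: -1 - 2 = -3 -> exactly as logged
step 6: push -2: top = -2 -> no discrepancy
step 7: -3 - -2 = -1 -> confirmed correct
step 8: push 8: top = 8 -> matches
step 9: push 1: top = 1 -> verified
step 10: push -6: top = -6 -> in agreement
step 11: 1 + -6 = -5 -> not what was recorded
First incorrect step: 11; the correct value is top = -5.

step 11, top = -5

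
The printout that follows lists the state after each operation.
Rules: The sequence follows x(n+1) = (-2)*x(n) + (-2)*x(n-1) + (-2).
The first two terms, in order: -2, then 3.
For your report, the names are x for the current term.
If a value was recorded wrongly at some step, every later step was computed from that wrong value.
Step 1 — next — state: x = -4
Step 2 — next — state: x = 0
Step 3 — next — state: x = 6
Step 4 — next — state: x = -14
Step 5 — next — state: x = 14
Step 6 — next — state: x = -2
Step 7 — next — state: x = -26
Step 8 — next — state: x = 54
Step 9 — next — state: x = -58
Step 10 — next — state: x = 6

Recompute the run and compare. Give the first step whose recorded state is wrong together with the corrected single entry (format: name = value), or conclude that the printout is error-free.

no error

step 1: x = -2*(3) + (-2)*(-2) + (-2) = -4 -> exactly as logged
step 2: x = -2*(-4) + (-2)*(3) + (-2) = 0 -> no discrepancy
step 3: x = -2*(0) + (-2)*(-4) + (-2) = 6 -> no discrepancy
step 4: x = -2*(6) + (-2)*(0) + (-2) = -14 -> same as recorded
step 5: x = -2*(-14) + (-2)*(6) + (-2) = 14 -> verified
step 6: x = -2*(14) + (-2)*(-14) + (-2) = -2 -> exactly as logged
step 7: x = -2*(-2) + (-2)*(14) + (-2) = -26 -> exactly as logged
step 8: x = -2*(-26) + (-2)*(-2) + (-2) = 54 -> checks out
step 9: x = -2*(54) + (-2)*(-26) + (-2) = -58 -> consistent with the printout
step 10: x = -2*(-58) + (-2)*(54) + (-2) = 6 -> same as recorded
All steps check out; nothing to correct.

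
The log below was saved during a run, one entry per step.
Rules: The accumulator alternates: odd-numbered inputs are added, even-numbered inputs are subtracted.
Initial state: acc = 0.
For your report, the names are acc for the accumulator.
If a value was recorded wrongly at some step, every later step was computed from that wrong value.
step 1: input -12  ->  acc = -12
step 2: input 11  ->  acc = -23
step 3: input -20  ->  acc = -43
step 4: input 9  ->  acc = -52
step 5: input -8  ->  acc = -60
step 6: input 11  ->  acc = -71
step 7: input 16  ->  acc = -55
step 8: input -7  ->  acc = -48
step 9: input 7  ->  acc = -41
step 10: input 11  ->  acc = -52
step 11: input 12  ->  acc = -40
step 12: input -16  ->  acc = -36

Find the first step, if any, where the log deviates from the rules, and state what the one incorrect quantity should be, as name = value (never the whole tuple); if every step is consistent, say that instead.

step 1: acc = 0 + -12 = -12 -> matches
step 2: acc = -12 - 11 = -23 -> verified
step 3: acc = -23 + -20 = -43 -> same as recorded
step 4: acc = -43 - 9 = -52 -> exactly as logged
step 5: acc = -52 + -8 = -60 -> matches
step 6: acc = -60 - 11 = -71 -> in agreement
step 7: acc = -71 + 16 = -55 -> exactly as logged
step 8: acc = -55 - -7 = -48 -> verified
step 9: acc = -48 + 7 = -41 -> in agreement
step 10: acc = -41 - 11 = -52 -> matches
step 11: acc = -52 + 12 = -40 -> confirmed correct
step 12: acc = -40 - -16 = -24 -> the log disagrees here
The audit stops at step 12: the recorded entry is wrong and should be acc = -24.

step 12, acc = -24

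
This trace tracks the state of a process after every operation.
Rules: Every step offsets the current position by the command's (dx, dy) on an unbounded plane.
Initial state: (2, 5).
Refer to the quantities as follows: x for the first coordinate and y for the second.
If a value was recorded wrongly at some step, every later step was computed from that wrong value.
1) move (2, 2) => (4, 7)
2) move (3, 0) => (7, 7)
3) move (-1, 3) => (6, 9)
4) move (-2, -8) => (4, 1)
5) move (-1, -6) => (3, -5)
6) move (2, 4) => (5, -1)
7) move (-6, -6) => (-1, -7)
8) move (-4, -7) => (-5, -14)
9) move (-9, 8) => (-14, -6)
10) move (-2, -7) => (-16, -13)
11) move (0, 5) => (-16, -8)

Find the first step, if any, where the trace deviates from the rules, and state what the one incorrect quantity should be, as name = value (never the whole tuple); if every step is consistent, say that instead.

Recomputing the run from the initial state:
step 1: x = 4, y = 7
step 2: x = 7, y = 7
step 3: x = 6, y = 10
step 4: x = 4, y = 2
step 5: x = 3, y = -4
step 6: x = 5, y = 0
step 7: x = -1, y = -6
step 8: x = -5, y = -13
step 9: x = -14, y = -5
step 10: x = -16, y = -12
step 11: x = -16, y = -7
The first disagreement with the trace is at step 3, where the value should be y = 10.

step 3, y = 10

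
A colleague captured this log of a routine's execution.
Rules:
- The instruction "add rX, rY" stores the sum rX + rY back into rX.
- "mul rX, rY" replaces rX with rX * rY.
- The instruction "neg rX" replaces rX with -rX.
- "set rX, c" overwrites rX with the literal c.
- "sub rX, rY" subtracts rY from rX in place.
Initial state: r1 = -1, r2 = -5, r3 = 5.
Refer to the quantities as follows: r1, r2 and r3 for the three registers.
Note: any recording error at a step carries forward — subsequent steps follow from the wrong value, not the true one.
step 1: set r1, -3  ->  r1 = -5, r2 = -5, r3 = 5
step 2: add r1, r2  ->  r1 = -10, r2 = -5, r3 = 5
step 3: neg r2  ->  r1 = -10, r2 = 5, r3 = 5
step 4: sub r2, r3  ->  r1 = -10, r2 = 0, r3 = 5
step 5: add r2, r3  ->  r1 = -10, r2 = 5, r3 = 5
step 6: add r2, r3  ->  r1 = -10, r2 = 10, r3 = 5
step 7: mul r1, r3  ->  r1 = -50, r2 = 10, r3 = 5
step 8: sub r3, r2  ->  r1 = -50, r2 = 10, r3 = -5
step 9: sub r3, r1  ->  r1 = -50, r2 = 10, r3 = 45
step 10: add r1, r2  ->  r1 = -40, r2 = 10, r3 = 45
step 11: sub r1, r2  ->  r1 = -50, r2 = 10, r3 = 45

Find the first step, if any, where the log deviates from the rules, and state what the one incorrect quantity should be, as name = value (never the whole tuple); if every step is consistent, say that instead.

1. r1 = -3 (the log has a different value)
So the first discrepancy is step 1, where the right value is r1 = -3.

step 1, r1 = -3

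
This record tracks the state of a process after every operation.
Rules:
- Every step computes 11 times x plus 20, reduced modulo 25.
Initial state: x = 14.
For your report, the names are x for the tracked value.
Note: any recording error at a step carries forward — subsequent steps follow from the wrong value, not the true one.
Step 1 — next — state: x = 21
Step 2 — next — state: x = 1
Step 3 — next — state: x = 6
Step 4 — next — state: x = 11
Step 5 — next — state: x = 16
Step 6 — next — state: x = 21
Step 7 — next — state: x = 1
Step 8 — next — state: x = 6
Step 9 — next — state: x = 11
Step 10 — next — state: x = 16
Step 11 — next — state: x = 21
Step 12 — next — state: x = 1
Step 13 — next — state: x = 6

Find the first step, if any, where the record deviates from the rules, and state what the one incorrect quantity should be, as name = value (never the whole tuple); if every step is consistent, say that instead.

Recomputing the run from the initial state:
step 1: x = 24
step 2: x = 9
step 3: x = 19
step 4: x = 4
step 5: x = 14
step 6: x = 24
step 7: x = 9
step 8: x = 19
step 9: x = 4
step 10: x = 14
step 11: x = 24
step 12: x = 9
step 13: x = 19
The first disagreement with the record is at step 1, where the value should be x = 24.

step 1, x = 24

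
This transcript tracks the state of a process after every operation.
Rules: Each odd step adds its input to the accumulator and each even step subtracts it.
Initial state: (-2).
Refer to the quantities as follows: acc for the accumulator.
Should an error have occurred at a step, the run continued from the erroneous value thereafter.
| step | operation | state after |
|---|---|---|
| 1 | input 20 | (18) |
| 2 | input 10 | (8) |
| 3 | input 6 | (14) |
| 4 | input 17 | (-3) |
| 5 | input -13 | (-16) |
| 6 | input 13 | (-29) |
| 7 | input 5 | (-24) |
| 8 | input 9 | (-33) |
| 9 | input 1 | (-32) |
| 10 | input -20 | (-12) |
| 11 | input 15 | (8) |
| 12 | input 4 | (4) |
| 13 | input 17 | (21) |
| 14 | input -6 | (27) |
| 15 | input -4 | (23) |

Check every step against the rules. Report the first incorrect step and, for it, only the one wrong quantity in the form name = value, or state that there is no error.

step 11, acc = 3

Recomputing the run from the initial state:
step 1: acc = 18
step 2: acc = 8
step 3: acc = 14
step 4: acc = -3
step 5: acc = -16
step 6: acc = -29
step 7: acc = -24
step 8: acc = -33
step 9: acc = -32
step 10: acc = -12
step 11: acc = 3
step 12: acc = -1
step 13: acc = 16
step 14: acc = 22
step 15: acc = 18
The first disagreement with the transcript is at step 11, where the value should be acc = 3.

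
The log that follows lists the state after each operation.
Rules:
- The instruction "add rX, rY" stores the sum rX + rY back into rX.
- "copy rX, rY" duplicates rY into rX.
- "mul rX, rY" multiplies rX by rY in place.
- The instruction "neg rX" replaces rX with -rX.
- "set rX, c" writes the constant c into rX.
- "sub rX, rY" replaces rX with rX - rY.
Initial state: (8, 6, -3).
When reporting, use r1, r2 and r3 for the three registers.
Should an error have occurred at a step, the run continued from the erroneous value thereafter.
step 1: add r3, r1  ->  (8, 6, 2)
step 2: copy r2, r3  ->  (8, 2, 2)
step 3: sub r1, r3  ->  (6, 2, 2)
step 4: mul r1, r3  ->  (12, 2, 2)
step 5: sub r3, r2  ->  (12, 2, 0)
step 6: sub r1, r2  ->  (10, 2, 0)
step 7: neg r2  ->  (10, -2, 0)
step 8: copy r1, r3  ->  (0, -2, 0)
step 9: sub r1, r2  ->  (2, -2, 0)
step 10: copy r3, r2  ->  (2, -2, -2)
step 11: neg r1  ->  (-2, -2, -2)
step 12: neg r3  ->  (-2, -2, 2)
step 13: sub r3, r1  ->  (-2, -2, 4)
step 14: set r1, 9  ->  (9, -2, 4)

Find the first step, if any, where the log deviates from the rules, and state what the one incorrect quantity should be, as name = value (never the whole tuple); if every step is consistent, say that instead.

step 1, r3 = 5

step 1: r3 = -3 + 8 = 5 -> the log disagrees here
So the first discrepancy is step 1, where the right value is r3 = 5.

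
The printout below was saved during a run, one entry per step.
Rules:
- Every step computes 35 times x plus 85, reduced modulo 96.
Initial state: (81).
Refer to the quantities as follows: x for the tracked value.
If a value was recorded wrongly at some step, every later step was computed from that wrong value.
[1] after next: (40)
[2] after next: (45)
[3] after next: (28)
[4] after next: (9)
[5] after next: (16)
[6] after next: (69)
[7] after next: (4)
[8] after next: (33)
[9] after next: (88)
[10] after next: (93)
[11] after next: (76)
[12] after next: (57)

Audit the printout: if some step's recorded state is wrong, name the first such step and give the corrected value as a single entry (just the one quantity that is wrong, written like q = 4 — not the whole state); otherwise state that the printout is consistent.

step 1: x = (35*81 + 85) mod 96 = 40 -> no discrepancy
step 2: x = (35*40 + 85) mod 96 = 45 -> confirmed correct
step 3: x = (35*45 + 85) mod 96 = 28 -> verified
step 4: x = (35*28 + 85) mod 96 = 9 -> matches
step 5: x = (35*9 + 85) mod 96 = 16 -> confirmed correct
step 6: x = (35*16 + 85) mod 96 = 69 -> confirmed correct
step 7: x = (35*69 + 85) mod 96 = 4 -> agrees with the printout
step 8: x = (35*4 + 85) mod 96 = 33 -> in agreement
step 9: x = (35*33 + 85) mod 96 = 88 -> consistent with the printout
step 10: x = (35*88 + 85) mod 96 = 93 -> exactly as logged
step 11: x = (35*93 + 85) mod 96 = 76 -> verified
step 12: x = (35*76 + 85) mod 96 = 57 -> checks out
No step deviates from the rules.

no error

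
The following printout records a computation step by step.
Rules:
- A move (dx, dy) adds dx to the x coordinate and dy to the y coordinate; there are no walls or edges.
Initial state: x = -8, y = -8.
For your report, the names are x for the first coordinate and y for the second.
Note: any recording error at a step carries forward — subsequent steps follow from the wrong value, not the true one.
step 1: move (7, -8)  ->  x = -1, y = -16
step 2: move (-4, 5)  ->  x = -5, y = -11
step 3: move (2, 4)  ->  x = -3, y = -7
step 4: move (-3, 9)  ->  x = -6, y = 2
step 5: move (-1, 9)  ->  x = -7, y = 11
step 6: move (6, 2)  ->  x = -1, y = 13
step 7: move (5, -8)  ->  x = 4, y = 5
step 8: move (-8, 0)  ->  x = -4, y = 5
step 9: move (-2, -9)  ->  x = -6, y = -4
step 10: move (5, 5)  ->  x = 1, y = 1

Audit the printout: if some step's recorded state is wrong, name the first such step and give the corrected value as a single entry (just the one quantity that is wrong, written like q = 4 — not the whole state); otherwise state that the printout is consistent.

step 10, x = -1

Step 1: x = -8 + (7) = -1, y = -8 + (-8) = -16 — confirmed correct.
Step 2: x = -1 + (-4) = -5, y = -16 + (5) = -11 — agrees with the printout.
Step 3: x = -5 + (2) = -3, y = -11 + (4) = -7 — consistent with the printout.
Step 4: x = -3 + (-3) = -6, y = -7 + (9) = 2 — consistent with the printout.
Step 5: x = -6 + (-1) = -7, y = 2 + (9) = 11 — checks out.
Step 6: x = -7 + (6) = -1, y = 11 + (2) = 13 — matches.
Step 7: x = -1 + (5) = 4, y = 13 + (-8) = 5 — no discrepancy.
Step 8: x = 4 + (-8) = -4, y = 5 + (0) = 5 — same as recorded.
Step 9: x = -4 + (-2) = -6, y = 5 + (-9) = -4 — checks out.
Step 10: x = -6 + (5) = -1, y = -4 + (5) = 1 — not what was recorded.
First incorrect step: 10; the correct value is x = -1.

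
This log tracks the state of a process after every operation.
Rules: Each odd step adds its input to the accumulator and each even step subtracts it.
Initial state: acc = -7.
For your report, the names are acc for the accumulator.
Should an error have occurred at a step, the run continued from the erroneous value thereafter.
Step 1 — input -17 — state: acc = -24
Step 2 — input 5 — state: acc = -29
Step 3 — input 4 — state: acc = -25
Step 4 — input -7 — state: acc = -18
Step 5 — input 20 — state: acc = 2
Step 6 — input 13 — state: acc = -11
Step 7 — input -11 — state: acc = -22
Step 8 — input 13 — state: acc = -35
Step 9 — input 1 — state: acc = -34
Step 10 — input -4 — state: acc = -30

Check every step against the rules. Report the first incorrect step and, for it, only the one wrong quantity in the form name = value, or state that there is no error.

no error

step 1: acc = -7 + -17 = -24 -> in agreement
step 2: acc = -24 - 5 = -29 -> confirmed correct
step 3: acc = -29 + 4 = -25 -> confirmed correct
step 4: acc = -25 - -7 = -18 -> checks out
step 5: acc = -18 + 20 = 2 -> no discrepancy
step 6: acc = 2 - 13 = -11 -> verified
step 7: acc = -11 + -11 = -22 -> verified
step 8: acc = -22 - 13 = -35 -> confirmed correct
step 9: acc = -35 + 1 = -34 -> in agreement
step 10: acc = -34 - -4 = -30 -> agrees with the log
Nothing is out of place; the run is error-free.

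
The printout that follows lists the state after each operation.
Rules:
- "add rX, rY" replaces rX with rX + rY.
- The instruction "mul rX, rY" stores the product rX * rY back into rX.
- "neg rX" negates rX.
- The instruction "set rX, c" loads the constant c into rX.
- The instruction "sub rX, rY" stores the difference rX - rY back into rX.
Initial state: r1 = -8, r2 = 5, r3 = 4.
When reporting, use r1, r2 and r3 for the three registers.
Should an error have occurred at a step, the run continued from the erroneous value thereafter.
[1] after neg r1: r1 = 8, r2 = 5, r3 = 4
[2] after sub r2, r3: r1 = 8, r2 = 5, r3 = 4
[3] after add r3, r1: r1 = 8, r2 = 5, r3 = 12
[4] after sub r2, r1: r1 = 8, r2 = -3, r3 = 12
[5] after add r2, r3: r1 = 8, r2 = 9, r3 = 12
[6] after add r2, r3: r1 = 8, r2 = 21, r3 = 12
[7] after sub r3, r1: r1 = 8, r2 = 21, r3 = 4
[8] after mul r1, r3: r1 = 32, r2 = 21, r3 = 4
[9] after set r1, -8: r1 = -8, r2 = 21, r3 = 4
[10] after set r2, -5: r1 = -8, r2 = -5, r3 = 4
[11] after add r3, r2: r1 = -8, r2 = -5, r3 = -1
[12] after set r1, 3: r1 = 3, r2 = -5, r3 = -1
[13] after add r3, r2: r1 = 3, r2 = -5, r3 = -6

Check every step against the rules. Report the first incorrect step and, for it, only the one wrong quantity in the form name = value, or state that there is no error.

Recomputing the run from the initial state:
step 1: r1 = 8, r2 = 5, r3 = 4
step 2: r1 = 8, r2 = 1, r3 = 4
step 3: r1 = 8, r2 = 1, r3 = 12
step 4: r1 = 8, r2 = -7, r3 = 12
step 5: r1 = 8, r2 = 5, r3 = 12
step 6: r1 = 8, r2 = 17, r3 = 12
step 7: r1 = 8, r2 = 17, r3 = 4
step 8: r1 = 32, r2 = 17, r3 = 4
step 9: r1 = -8, r2 = 17, r3 = 4
step 10: r1 = -8, r2 = -5, r3 = 4
step 11: r1 = -8, r2 = -5, r3 = -1
step 12: r1 = 3, r2 = -5, r3 = -1
step 13: r1 = 3, r2 = -5, r3 = -6
The first disagreement with the printout is at step 2, where the value should be r2 = 1.

step 2, r2 = 1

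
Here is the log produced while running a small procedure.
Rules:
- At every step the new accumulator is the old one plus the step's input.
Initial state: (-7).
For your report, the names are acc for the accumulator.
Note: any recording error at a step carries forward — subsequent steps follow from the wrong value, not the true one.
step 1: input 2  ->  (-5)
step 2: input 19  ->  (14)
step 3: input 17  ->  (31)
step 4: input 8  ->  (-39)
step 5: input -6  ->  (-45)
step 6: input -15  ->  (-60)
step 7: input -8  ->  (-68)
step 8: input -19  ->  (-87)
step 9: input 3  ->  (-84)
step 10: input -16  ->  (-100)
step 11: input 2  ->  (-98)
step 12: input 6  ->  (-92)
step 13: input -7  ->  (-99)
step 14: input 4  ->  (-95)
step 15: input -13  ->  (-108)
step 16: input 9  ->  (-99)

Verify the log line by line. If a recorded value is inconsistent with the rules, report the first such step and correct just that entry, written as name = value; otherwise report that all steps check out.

step 4, acc = 39

Step 1: acc = -7 + 2 = -5 — matches.
Step 2: acc = -5 + 19 = 14 — verified.
Step 3: acc = 14 + 17 = 31 — exactly as logged.
Step 4: acc = 31 + 8 = 39 — the log has a different value.
The audit stops at step 4: the recorded entry is wrong and should be acc = 39.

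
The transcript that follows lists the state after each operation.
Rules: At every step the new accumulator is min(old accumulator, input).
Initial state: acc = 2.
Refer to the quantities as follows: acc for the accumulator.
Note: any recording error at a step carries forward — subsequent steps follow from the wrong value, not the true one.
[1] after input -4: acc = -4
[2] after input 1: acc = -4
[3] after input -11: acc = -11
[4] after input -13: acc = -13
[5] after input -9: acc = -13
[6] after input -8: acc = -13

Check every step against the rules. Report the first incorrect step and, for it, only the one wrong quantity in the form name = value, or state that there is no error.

step 1: acc = min(2, -4) = -4 -> checks out
step 2: acc = min(-4, 1) = -4 -> verified
step 3: acc = min(-4, -11) = -11 -> same as recorded
step 4: acc = min(-11, -13) = -13 -> no discrepancy
step 5: acc = min(-13, -9) = -13 -> agrees with the transcript
step 6: acc = min(-13, -8) = -13 -> matches
Each recorded entry agrees with the recomputation.

no error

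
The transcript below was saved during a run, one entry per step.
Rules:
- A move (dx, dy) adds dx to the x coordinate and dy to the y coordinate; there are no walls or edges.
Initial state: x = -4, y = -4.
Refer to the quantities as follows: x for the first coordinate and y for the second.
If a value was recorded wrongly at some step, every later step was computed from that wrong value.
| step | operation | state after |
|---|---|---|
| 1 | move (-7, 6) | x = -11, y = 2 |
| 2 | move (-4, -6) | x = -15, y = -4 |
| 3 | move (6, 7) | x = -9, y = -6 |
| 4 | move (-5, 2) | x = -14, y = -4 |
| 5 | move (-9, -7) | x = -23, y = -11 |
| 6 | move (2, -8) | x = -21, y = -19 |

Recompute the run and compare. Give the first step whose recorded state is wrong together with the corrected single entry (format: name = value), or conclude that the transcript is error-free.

Step 1: x = -4 + (-7) = -11, y = -4 + (6) = 2 — agrees with the transcript.
Step 2: x = -11 + (-4) = -15, y = 2 + (-6) = -4 — checks out.
Step 3: x = -15 + (6) = -9, y = -4 + (7) = 3 — a discrepancy with the transcript.
That makes step 3 the first incorrect line — y = 3 is what it should show.

step 3, y = 3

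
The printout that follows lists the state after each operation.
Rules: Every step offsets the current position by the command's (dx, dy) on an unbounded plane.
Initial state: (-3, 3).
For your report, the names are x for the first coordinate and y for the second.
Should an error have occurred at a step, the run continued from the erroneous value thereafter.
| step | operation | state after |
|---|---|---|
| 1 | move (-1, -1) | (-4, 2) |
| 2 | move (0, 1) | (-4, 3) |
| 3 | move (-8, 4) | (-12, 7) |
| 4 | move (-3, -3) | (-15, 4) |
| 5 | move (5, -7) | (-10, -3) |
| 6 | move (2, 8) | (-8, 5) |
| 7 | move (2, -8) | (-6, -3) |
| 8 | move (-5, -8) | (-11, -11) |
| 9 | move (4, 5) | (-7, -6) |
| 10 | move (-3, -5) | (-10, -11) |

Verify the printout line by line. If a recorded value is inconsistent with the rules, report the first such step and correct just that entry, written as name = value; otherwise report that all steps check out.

no error

1. x = -3 + (-1) = -4, y = 3 + (-1) = 2 (confirmed correct)
2. x = -4 + (0) = -4, y = 2 + (1) = 3 (agrees with the printout)
3. x = -4 + (-8) = -12, y = 3 + (4) = 7 (checks out)
4. x = -12 + (-3) = -15, y = 7 + (-3) = 4 (matches)
5. x = -15 + (5) = -10, y = 4 + (-7) = -3 (matches)
6. x = -10 + (2) = -8, y = -3 + (8) = 5 (no discrepancy)
7. x = -8 + (2) = -6, y = 5 + (-8) = -3 (confirmed correct)
8. x = -6 + (-5) = -11, y = -3 + (-8) = -11 (verified)
9. x = -11 + (4) = -7, y = -11 + (5) = -6 (same as recorded)
10. x = -7 + (-3) = -10, y = -6 + (-5) = -11 (exactly as logged)
All steps check out; nothing to correct.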